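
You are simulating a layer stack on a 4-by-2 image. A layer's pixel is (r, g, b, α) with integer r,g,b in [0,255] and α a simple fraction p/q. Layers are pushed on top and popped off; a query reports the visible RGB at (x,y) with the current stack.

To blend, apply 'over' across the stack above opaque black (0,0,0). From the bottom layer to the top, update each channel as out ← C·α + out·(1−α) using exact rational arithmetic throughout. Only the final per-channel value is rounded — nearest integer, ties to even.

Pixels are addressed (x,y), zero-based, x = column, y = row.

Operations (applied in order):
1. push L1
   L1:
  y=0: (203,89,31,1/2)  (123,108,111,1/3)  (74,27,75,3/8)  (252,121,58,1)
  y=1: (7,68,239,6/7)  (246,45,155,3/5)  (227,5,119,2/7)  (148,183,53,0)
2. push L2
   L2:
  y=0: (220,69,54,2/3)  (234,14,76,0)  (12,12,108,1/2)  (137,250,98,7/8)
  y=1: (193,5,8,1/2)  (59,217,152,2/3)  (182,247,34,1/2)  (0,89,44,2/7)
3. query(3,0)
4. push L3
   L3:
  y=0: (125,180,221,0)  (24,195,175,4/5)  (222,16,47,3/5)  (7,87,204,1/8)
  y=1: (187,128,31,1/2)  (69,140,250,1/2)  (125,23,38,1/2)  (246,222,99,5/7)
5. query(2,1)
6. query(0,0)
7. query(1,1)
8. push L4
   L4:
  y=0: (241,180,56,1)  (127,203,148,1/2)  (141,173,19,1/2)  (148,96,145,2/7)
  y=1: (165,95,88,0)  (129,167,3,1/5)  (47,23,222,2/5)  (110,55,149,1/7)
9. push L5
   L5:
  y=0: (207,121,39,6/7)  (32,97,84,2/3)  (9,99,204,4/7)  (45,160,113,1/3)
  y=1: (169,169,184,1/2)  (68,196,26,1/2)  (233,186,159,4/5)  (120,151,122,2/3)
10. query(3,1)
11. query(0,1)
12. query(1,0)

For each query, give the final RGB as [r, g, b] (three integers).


at x=3,y=0 over L1,L2:
+L1 (α=1) → [252, 121, 58]
+L2 (α=7/8) → [1211/8, 1871/8, 93]
rounded: [151, 234, 93]

(2,1) stack=L1,L2,L3; from [0,0,0]:
+L1 (α=2/7) → [454/7, 10/7, 34]
+L2 (α=1/2) → [864/7, 1739/14, 34]
+L3 (α=1/2) → [1739/14, 2061/28, 36]
rounded: [124, 74, 36]

query (0,0) [L1,L2,L3] — begin 0,0,0
L1 α=1/2: [203/2, 89/2, 31/2]
L2 α=2/3: [361/2, 365/6, 247/6]
L3 α=0: [361/2, 365/6, 247/6]
→ [180, 61, 41]

(1,1) stack=L1,L2,L3; from [0,0,0]:
+L1 (α=3/5) → [738/5, 27, 93]
+L2 (α=2/3) → [1328/15, 461/3, 397/3]
+L3 (α=1/2) → [2363/30, 881/6, 1147/6]
rounded: [79, 147, 191]

query (3,1) [L1,L2,L3,L4,L5] — begin 0,0,0
+L1 (α=0) → [0, 0, 0]
+L2 (α=2/7) → [0, 178/7, 88/7]
+L3 (α=5/7) → [1230/7, 8126/49, 3641/49]
+L4 (α=1/7) → [8150/49, 51451/343, 29147/343]
+L5 (α=2/3) → [19910/147, 51679/343, 37613/343]
= [135, 151, 110]

query (0,1) [L1,L2,L3,L4,L5] — begin 0,0,0
after L1 α=6/7: [6, 408/7, 1434/7]
after L2 α=1/2: [199/2, 443/14, 745/7]
after L3 α=1/2: [573/4, 2235/28, 481/7]
after L4 α=0: [573/4, 2235/28, 481/7]
after L5 α=1/2: [1249/8, 6967/56, 1769/14]
= [156, 124, 126]

(1,0) stack=L1,L2,L3,L4,L5; from [0,0,0]:
+L1 (α=1/3) → [41, 36, 37]
+L2 (α=0) → [41, 36, 37]
+L3 (α=4/5) → [137/5, 816/5, 737/5]
+L4 (α=1/2) → [386/5, 1831/10, 1477/10]
+L5 (α=2/3) → [706/15, 1257/10, 3157/30]
= [47, 126, 105]


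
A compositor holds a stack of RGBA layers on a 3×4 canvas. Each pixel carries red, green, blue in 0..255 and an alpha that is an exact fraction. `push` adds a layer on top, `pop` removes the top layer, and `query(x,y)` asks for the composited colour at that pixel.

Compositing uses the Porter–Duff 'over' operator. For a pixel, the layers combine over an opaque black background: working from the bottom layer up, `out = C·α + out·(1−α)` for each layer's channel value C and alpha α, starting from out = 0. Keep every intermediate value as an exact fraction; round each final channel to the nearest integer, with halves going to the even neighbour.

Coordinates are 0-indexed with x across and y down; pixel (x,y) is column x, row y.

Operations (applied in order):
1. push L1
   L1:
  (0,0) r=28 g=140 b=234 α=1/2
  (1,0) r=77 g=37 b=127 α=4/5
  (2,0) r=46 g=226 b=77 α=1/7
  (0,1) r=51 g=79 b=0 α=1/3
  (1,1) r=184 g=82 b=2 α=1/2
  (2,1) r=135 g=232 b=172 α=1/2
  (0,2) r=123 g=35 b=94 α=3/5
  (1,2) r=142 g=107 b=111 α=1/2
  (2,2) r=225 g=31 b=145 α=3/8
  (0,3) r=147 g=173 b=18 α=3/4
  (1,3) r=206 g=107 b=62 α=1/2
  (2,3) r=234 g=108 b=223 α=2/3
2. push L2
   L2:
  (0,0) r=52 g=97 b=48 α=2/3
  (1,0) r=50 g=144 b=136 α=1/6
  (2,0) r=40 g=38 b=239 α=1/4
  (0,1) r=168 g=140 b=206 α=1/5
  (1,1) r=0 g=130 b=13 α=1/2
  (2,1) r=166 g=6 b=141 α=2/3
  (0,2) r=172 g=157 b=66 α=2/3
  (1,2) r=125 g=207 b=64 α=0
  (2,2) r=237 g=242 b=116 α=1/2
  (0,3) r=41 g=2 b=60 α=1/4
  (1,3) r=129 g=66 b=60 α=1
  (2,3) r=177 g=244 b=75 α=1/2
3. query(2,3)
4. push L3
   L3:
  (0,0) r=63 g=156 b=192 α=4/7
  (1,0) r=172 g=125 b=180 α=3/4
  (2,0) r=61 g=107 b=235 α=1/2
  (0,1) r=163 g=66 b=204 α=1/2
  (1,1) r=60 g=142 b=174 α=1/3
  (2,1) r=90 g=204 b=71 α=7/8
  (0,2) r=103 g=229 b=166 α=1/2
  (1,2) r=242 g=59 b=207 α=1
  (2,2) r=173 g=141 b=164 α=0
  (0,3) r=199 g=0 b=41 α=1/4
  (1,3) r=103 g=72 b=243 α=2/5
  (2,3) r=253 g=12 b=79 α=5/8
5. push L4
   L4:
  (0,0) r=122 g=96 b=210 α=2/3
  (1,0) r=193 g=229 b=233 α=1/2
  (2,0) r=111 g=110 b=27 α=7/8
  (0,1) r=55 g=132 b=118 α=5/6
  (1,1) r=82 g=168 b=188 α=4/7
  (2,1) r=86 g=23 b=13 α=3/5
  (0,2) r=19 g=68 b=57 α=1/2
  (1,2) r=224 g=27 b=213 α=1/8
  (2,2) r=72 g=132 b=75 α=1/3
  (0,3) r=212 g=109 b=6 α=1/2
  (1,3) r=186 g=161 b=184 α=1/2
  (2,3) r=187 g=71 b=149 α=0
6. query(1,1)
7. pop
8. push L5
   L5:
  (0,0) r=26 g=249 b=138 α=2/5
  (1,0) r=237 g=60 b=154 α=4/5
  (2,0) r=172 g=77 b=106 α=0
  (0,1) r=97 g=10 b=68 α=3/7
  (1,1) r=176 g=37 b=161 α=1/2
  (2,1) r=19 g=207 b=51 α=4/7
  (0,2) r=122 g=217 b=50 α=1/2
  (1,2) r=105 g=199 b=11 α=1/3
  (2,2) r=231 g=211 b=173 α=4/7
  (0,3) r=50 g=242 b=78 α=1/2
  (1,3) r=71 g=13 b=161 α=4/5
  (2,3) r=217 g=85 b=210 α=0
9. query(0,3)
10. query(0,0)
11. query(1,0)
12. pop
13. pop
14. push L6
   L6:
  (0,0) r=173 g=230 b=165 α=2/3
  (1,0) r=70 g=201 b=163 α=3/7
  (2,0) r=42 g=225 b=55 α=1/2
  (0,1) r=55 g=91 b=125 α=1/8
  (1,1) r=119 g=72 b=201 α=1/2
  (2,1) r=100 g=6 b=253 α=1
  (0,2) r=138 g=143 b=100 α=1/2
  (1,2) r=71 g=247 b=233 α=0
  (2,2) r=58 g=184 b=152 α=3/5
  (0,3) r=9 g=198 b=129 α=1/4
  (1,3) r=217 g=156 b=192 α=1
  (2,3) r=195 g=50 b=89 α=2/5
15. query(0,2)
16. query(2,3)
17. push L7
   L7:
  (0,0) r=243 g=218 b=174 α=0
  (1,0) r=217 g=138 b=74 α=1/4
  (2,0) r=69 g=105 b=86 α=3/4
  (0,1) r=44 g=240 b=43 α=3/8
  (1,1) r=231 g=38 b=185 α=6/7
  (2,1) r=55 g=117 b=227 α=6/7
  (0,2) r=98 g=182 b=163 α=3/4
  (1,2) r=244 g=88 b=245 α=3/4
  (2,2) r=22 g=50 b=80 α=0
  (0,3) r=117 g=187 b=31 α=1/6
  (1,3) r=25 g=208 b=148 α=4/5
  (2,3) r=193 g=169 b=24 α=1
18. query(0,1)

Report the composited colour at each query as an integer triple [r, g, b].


query (2,3) [L1,L2] — begin 0,0,0
+L1 (α=2/3) → [156, 72, 446/3]
+L2 (α=1/2) → [333/2, 158, 671/6]
rounded: [166, 158, 112]

(1,1) stack=L1,L2,L3,L4; from [0,0,0]:
L1 α=1/2: [92, 41, 1]
L2 α=1/2: [46, 171/2, 7]
L3 α=1/3: [152/3, 313/3, 188/3]
L4 α=4/7: [480/7, 985/7, 940/7]
→ [69, 141, 134]

(0,3) stack=L1,L2,L3,L5; from [0,0,0]:
L1 α=3/4: [441/4, 519/4, 27/2]
L2 α=1/4: [1487/16, 1565/16, 201/8]
L3 α=1/4: [7645/64, 4695/64, 931/32]
L5 α=1/2: [10845/128, 20183/128, 3427/64]
rounded: [85, 158, 54]

(0,0) stack=L1,L2,L3,L5; from [0,0,0]:
after L1 α=1/2: [14, 70, 117]
after L2 α=2/3: [118/3, 88, 71]
after L3 α=4/7: [370/7, 888/7, 981/7]
after L5 α=2/5: [1474/35, 1230/7, 975/7]
= [42, 176, 139]

(1,0) stack=L1,L2,L3,L5; from [0,0,0]:
after L1 α=4/5: [308/5, 148/5, 508/5]
after L2 α=1/6: [179/3, 146/3, 322/3]
after L3 α=3/4: [1727/12, 1271/12, 971/6]
after L5 α=4/5: [13103/60, 4151/60, 4667/30]
= [218, 69, 156]

at x=0,y=2 over L1,L2,L6:
after L1 α=3/5: [369/5, 21, 282/5]
after L2 α=2/3: [2089/15, 335/3, 314/5]
after L6 α=1/2: [4159/30, 382/3, 407/5]
= [139, 127, 81]

query (2,3) [L1,L2,L6] — begin 0,0,0
L1 α=2/3: [156, 72, 446/3]
L2 α=1/2: [333/2, 158, 671/6]
L6 α=2/5: [1779/10, 574/5, 1027/10]
= [178, 115, 103]

query (0,1) [L1,L2,L6,L7] — begin 0,0,0
+L1 (α=1/3) → [17, 79/3, 0]
+L2 (α=1/5) → [236/5, 736/15, 206/5]
+L6 (α=1/8) → [1927/40, 6517/120, 2067/40]
+L7 (α=3/8) → [2983/64, 23797/192, 3099/64]
= [47, 124, 48]


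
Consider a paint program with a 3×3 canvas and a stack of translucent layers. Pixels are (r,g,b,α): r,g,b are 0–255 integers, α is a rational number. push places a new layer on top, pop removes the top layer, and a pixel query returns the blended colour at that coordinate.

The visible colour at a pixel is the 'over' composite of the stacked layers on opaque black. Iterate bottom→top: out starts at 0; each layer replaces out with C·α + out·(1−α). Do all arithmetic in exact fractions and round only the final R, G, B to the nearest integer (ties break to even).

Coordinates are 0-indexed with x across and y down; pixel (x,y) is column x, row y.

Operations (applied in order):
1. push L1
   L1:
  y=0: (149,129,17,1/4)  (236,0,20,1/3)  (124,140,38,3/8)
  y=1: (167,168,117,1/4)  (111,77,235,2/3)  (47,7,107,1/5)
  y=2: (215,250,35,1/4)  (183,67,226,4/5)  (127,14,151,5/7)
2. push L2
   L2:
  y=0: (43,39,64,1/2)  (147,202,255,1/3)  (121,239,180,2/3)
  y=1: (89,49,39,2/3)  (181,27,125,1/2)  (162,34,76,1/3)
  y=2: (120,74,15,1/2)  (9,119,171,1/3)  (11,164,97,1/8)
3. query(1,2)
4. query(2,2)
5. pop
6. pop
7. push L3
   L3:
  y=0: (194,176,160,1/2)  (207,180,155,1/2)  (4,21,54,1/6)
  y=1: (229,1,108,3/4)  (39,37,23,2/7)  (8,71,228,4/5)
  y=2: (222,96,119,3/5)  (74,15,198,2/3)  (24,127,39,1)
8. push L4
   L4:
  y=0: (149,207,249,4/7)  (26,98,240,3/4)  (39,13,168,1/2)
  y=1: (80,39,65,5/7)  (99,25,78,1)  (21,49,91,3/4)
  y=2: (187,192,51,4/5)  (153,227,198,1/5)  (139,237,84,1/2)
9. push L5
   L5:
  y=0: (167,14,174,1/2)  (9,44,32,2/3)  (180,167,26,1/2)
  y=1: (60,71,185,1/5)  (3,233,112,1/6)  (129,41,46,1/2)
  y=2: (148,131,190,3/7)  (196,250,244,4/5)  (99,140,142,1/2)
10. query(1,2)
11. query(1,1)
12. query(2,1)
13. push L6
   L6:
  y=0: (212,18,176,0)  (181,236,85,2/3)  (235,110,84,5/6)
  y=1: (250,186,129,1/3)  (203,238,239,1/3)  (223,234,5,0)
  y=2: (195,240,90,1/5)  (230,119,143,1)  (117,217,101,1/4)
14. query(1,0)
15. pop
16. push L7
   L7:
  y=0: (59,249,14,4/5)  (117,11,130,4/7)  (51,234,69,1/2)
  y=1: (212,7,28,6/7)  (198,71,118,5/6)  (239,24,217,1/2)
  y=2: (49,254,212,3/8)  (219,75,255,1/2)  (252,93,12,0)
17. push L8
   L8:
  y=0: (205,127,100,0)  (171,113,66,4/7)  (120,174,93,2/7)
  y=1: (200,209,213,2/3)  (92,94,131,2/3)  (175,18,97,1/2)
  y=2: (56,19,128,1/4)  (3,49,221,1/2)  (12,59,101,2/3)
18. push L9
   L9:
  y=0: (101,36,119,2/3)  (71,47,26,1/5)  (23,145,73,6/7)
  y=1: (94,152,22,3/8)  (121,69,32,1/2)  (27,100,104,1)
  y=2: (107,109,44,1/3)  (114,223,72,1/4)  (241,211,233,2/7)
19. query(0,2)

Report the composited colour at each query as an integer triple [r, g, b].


query (1,2) [L1,L2] — begin 0,0,0
after L1 α=4/5: [732/5, 268/5, 904/5]
after L2 α=1/3: [503/5, 377/5, 2663/15]
rounded: [101, 75, 178]

query (2,2) [L1,L2] — begin 0,0,0
+L1 (α=5/7) → [635/7, 10, 755/7]
+L2 (α=1/8) → [323/4, 117/4, 213/2]
rounded: [81, 29, 106]

query (1,2) [L3,L4,L5] — begin 0,0,0
L3 α=2/3: [148/3, 10, 132]
L4 α=1/5: [1051/15, 267/5, 726/5]
L5 α=4/5: [12811/75, 5267/25, 5606/25]
= [171, 211, 224]

at x=1,y=1 over L3,L4,L5:
+L3 (α=2/7) → [78/7, 74/7, 46/7]
+L4 (α=1) → [99, 25, 78]
+L5 (α=1/6) → [83, 179/3, 251/3]
= [83, 60, 84]

at x=2,y=1 over L3,L4,L5:
after L3 α=4/5: [32/5, 284/5, 912/5]
after L4 α=3/4: [347/20, 1019/20, 2277/20]
after L5 α=1/2: [2927/40, 1839/40, 3197/40]
= [73, 46, 80]

(1,0) stack=L3,L4,L5,L6; from [0,0,0]:
L3 α=1/2: [207/2, 90, 155/2]
L4 α=3/4: [363/8, 96, 1595/8]
L5 α=2/3: [169/8, 184/3, 2107/24]
L6 α=2/3: [3065/24, 1600/9, 6187/72]
→ [128, 178, 86]

at x=0,y=2 over L3,L4,L5,L7,L8,L9:
L3 α=3/5: [666/5, 288/5, 357/5]
L4 α=4/5: [4406/25, 4128/25, 1377/25]
L5 α=3/7: [28724/175, 26337/175, 19758/175]
L7 α=3/8: [33869/280, 53007/280, 21009/140]
L8 α=1/4: [117287/1120, 164341/1120, 80947/560]
L9 α=1/3: [59069/560, 75127/560, 31089/280]
→ [105, 134, 111]


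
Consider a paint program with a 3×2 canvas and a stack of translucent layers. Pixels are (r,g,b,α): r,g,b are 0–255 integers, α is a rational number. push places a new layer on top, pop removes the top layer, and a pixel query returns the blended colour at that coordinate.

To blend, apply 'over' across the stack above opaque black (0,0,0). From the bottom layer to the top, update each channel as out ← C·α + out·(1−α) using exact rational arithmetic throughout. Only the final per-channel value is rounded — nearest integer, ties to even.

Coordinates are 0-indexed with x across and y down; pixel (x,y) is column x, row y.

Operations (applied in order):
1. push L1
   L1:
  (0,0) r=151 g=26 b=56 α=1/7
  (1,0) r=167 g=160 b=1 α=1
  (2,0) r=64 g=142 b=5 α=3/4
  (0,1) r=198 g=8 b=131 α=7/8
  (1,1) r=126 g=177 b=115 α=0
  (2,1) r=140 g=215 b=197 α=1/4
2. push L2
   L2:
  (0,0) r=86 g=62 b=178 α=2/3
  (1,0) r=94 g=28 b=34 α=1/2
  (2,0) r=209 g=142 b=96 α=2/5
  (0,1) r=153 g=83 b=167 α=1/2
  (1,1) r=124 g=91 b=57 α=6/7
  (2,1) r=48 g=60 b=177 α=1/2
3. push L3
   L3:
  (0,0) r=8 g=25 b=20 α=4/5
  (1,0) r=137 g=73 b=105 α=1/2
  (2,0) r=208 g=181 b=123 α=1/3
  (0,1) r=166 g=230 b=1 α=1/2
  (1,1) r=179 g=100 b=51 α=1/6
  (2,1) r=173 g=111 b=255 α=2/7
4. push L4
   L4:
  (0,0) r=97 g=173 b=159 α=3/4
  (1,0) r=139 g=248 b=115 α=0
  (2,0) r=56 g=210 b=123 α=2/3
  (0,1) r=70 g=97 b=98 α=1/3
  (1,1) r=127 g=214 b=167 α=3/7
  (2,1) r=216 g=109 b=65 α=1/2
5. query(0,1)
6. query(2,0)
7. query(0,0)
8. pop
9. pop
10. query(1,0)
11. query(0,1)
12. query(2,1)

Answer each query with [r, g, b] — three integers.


query (0,1) [L1,L2,L3,L4] — begin 0,0,0
L1 α=7/8: [693/4, 7, 917/8]
L2 α=1/2: [1305/8, 45, 2253/16]
L3 α=1/2: [2633/16, 275/2, 2269/32]
L4 α=1/3: [3193/24, 124, 1279/16]
= [133, 124, 80]

at x=2,y=0 over L1,L2,L3,L4:
L1 α=3/4: [48, 213/2, 15/4]
L2 α=2/5: [562/5, 1207/10, 813/20]
L3 α=1/3: [2164/15, 704/5, 681/10]
L4 α=2/3: [3844/45, 2804/15, 1047/10]
= [85, 187, 105]

at x=0,y=0 over L1,L2,L3,L4:
L1 α=1/7: [151/7, 26/7, 8]
L2 α=2/3: [1355/21, 298/7, 364/3]
L3 α=4/5: [2027/105, 998/35, 604/15]
L4 α=3/4: [16291/210, 19163/140, 7759/60]
→ [78, 137, 129]

query (1,0) [L1,L2] — begin 0,0,0
after L1 α=1: [167, 160, 1]
after L2 α=1/2: [261/2, 94, 35/2]
rounded: [130, 94, 18]

(0,1) stack=L1,L2; from [0,0,0]:
after L1 α=7/8: [693/4, 7, 917/8]
after L2 α=1/2: [1305/8, 45, 2253/16]
= [163, 45, 141]

query (2,1) [L1,L2] — begin 0,0,0
after L1 α=1/4: [35, 215/4, 197/4]
after L2 α=1/2: [83/2, 455/8, 905/8]
→ [42, 57, 113]


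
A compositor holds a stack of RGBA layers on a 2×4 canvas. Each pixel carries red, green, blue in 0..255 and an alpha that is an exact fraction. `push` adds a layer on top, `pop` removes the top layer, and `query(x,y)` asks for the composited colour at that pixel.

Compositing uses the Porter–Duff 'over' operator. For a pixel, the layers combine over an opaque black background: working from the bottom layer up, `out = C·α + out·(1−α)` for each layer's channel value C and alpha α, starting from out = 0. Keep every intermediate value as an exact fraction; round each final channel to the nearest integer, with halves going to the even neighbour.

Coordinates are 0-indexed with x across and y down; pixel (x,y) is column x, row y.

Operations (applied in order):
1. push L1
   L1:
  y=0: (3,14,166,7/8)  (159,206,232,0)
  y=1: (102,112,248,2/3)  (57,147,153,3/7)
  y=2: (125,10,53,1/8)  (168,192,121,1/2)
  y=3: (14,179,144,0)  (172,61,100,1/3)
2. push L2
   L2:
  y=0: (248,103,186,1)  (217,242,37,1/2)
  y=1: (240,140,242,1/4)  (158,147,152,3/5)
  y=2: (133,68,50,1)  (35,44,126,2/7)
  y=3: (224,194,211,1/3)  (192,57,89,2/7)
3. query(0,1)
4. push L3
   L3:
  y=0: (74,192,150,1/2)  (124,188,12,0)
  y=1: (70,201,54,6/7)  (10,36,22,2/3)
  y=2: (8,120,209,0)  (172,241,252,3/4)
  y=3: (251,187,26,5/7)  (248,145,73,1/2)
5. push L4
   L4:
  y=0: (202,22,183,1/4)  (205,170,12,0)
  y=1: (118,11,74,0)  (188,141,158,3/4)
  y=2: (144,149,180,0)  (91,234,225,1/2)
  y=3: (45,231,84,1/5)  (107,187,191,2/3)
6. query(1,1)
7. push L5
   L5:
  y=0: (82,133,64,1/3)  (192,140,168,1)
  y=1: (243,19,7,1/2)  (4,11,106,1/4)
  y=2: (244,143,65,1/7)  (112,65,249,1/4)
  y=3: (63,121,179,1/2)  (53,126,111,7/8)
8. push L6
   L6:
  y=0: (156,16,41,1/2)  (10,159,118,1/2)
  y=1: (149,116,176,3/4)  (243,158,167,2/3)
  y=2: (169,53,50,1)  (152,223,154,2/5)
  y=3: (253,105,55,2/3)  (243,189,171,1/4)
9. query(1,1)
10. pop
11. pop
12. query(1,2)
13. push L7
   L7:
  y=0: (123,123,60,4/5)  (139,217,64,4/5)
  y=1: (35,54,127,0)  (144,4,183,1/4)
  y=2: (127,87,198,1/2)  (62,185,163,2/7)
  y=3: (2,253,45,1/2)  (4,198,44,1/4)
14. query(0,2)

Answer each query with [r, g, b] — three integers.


query (0,1) [L1,L2] — begin 0,0,0
after L1 α=2/3: [68, 224/3, 496/3]
after L2 α=1/4: [111, 91, 369/2]
→ [111, 91, 184]

(1,1) stack=L1,L2,L3,L4; from [0,0,0]:
L1 α=3/7: [171/7, 63, 459/7]
L2 α=3/5: [732/7, 567/5, 822/7]
L3 α=2/3: [872/21, 309/5, 1130/21]
L4 α=3/4: [3179/21, 606/5, 2771/21]
= [151, 121, 132]

query (1,1) [L1,L2,L3,L4,L5,L6] — begin 0,0,0
+L1 (α=3/7) → [171/7, 63, 459/7]
+L2 (α=3/5) → [732/7, 567/5, 822/7]
+L3 (α=2/3) → [872/21, 309/5, 1130/21]
+L4 (α=3/4) → [3179/21, 606/5, 2771/21]
+L5 (α=1/4) → [3207/28, 1873/20, 3513/28]
+L6 (α=2/3) → [5605/28, 2731/20, 12865/84]
→ [200, 137, 153]

at x=1,y=2 over L1,L2,L3,L4:
+L1 (α=1/2) → [84, 96, 121/2]
+L2 (α=2/7) → [70, 568/7, 1109/14]
+L3 (α=3/4) → [293/2, 5629/28, 11693/56]
+L4 (α=1/2) → [475/4, 12181/56, 24293/112]
rounded: [119, 218, 217]

query (0,2) [L1,L2,L3,L4,L7] — begin 0,0,0
+L1 (α=1/8) → [125/8, 5/4, 53/8]
+L2 (α=1) → [133, 68, 50]
+L3 (α=0) → [133, 68, 50]
+L4 (α=0) → [133, 68, 50]
+L7 (α=1/2) → [130, 155/2, 124]
= [130, 78, 124]


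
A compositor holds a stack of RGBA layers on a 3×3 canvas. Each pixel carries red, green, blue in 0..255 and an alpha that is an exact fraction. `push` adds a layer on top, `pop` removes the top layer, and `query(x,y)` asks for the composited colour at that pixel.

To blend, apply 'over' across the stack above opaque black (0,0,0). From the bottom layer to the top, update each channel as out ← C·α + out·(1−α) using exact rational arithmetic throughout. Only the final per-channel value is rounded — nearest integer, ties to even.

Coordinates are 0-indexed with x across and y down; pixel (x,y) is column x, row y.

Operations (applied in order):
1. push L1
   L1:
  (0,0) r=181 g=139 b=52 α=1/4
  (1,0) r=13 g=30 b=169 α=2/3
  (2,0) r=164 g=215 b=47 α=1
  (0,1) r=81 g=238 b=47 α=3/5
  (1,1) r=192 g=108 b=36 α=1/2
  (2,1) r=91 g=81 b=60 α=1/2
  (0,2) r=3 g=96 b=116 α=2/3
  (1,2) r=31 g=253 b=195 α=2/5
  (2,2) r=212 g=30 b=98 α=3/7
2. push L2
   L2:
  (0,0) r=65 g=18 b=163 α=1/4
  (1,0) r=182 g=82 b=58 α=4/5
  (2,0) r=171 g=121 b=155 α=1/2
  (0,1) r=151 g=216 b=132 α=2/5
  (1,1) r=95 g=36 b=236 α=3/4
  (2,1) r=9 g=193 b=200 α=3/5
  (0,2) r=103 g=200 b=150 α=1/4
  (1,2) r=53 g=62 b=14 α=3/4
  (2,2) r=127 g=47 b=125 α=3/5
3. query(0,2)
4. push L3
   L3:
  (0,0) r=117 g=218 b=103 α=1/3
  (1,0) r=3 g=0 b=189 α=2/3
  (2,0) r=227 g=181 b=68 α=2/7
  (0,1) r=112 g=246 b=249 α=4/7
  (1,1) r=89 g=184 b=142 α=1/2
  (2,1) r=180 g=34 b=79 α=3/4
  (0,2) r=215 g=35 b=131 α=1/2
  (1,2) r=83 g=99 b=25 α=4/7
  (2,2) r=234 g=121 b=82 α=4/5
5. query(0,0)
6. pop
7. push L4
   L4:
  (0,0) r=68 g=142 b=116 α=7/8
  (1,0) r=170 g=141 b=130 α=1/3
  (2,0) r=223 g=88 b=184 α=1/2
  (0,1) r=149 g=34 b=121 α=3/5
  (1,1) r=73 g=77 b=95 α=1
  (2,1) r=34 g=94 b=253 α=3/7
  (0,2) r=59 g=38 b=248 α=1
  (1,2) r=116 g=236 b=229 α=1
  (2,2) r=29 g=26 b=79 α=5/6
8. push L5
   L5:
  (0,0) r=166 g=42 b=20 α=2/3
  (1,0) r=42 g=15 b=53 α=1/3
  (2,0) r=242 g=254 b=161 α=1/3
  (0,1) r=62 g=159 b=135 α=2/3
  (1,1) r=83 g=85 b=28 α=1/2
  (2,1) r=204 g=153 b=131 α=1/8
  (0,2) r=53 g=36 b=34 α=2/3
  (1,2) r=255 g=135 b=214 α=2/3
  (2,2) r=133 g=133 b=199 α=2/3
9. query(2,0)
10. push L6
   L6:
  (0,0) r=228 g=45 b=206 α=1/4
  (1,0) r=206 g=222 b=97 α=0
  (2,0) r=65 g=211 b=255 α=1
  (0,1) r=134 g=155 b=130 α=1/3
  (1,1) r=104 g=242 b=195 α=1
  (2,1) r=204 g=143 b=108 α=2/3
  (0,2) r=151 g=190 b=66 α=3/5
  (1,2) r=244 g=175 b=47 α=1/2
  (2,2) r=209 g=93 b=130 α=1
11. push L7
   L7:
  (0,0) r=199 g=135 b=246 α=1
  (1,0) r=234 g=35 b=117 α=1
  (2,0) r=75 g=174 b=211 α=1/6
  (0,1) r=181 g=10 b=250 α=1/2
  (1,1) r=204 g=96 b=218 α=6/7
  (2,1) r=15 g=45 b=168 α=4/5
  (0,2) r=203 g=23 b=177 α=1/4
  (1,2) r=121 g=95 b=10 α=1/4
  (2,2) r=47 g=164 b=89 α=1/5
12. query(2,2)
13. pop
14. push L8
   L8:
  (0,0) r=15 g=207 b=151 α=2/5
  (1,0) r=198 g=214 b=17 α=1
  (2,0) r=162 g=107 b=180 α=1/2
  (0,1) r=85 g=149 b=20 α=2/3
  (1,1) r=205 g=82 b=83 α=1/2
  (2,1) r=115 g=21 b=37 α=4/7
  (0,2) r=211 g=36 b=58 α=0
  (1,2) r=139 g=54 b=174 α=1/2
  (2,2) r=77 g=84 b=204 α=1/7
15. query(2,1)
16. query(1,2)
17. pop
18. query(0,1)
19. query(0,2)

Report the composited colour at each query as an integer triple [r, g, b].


query (0,2) [L1,L2] — begin 0,0,0
+L1 (α=2/3) → [2, 64, 232/3]
+L2 (α=1/4) → [109/4, 98, 191/2]
→ [27, 98, 96]

query (0,0) [L1,L2,L3] — begin 0,0,0
L1 α=1/4: [181/4, 139/4, 13]
L2 α=1/4: [803/16, 489/16, 101/2]
L3 α=1/3: [1739/24, 2233/24, 68]
→ [72, 93, 68]

query (2,0) [L1,L2,L4,L5] — begin 0,0,0
+L1 (α=1) → [164, 215, 47]
+L2 (α=1/2) → [335/2, 168, 101]
+L4 (α=1/2) → [781/4, 128, 285/2]
+L5 (α=1/3) → [1265/6, 170, 446/3]
= [211, 170, 149]

(2,2) stack=L1,L2,L4,L5,L6,L7; from [0,0,0]:
L1 α=3/7: [636/7, 90/7, 42]
L2 α=3/5: [3939/35, 1167/35, 459/5]
L4 α=5/6: [4507/105, 5717/210, 1217/15]
L5 α=2/3: [32437/315, 61577/630, 7187/45]
L6 α=1: [209, 93, 130]
L7 α=1/5: [883/5, 536/5, 609/5]
→ [177, 107, 122]

query (2,1) [L1,L2,L4,L5,L6,L8] — begin 0,0,0
+L1 (α=1/2) → [91/2, 81/2, 30]
+L2 (α=3/5) → [118/5, 132, 132]
+L4 (α=3/7) → [982/35, 810/7, 1287/7]
+L5 (α=1/8) → [1001/20, 963/8, 709/4]
+L6 (α=2/3) → [9161/60, 3251/24, 1573/12]
+L8 (α=4/7) → [2623/20, 3923/56, 2165/28]
= [131, 70, 77]

(1,2) stack=L1,L2,L4,L5,L6,L8; from [0,0,0]:
L1 α=2/5: [62/5, 506/5, 78]
L2 α=3/4: [857/20, 359/5, 30]
L4 α=1: [116, 236, 229]
L5 α=2/3: [626/3, 506/3, 219]
L6 α=1/2: [679/3, 1031/6, 133]
L8 α=1/2: [548/3, 1355/12, 307/2]
rounded: [183, 113, 154]

at x=0,y=1 over L1,L2,L4,L5,L6:
+L1 (α=3/5) → [243/5, 714/5, 141/5]
+L2 (α=2/5) → [2239/25, 4302/25, 1743/25]
+L4 (α=3/5) → [15653/125, 11154/125, 12561/125]
+L5 (α=2/3) → [31153/375, 16968/125, 15437/125]
+L6 (α=1/3) → [112556/1125, 53311/375, 15708/125]
= [100, 142, 126]

at x=0,y=2 over L1,L2,L4,L5,L6:
+L1 (α=2/3) → [2, 64, 232/3]
+L2 (α=1/4) → [109/4, 98, 191/2]
+L4 (α=1) → [59, 38, 248]
+L5 (α=2/3) → [55, 110/3, 316/3]
+L6 (α=3/5) → [563/5, 386/3, 1226/15]
→ [113, 129, 82]


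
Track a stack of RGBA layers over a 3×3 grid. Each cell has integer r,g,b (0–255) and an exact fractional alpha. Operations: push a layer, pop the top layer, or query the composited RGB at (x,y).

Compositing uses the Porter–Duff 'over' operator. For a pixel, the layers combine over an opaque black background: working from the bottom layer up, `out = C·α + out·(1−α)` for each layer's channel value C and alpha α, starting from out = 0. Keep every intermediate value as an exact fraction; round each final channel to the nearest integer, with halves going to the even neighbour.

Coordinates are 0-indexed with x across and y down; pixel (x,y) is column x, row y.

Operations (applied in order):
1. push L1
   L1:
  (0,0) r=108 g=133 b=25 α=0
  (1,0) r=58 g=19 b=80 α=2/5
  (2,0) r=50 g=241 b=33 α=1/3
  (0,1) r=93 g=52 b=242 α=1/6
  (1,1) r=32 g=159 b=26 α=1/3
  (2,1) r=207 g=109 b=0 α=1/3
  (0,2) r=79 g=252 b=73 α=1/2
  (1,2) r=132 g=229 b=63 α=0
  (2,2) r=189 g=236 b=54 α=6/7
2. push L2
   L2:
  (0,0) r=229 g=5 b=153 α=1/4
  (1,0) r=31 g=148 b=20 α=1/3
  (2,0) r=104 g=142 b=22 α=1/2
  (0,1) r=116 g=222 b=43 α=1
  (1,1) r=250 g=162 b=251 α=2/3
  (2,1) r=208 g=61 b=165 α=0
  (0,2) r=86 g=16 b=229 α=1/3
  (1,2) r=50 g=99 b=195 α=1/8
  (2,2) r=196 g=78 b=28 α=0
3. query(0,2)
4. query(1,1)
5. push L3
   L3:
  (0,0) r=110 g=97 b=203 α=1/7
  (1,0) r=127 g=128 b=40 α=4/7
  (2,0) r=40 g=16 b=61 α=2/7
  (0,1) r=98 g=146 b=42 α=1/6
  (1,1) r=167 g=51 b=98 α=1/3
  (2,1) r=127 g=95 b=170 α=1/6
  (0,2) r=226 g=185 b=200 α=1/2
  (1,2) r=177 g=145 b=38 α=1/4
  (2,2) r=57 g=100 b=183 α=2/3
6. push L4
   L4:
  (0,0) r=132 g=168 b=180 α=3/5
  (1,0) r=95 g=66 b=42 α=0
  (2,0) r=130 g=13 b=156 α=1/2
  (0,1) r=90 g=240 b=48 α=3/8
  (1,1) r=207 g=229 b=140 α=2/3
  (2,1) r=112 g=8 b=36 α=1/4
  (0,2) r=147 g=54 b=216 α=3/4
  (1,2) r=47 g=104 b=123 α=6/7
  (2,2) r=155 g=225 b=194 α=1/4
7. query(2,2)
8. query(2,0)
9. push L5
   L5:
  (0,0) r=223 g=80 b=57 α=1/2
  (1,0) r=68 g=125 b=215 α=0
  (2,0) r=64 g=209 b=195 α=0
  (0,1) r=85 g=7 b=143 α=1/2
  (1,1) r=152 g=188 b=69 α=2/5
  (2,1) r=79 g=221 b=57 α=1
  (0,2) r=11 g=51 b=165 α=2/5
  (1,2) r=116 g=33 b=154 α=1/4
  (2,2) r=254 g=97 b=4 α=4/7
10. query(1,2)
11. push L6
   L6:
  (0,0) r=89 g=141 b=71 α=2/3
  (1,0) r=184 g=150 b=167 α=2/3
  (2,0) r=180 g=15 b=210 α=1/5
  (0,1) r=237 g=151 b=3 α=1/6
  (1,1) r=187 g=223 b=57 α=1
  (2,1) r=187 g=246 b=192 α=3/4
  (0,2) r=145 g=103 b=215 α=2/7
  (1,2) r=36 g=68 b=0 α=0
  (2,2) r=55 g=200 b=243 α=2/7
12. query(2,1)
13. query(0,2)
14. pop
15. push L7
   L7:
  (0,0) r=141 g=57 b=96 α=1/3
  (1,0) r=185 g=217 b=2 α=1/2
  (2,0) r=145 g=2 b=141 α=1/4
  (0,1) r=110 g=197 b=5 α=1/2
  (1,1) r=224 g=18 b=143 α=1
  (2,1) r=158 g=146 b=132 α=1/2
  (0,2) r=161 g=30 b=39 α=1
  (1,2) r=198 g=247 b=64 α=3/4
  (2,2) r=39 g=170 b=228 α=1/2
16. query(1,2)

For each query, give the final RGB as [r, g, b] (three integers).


at x=0,y=2 over L1,L2:
after L1 α=1/2: [79/2, 126, 73/2]
after L2 α=1/3: [55, 268/3, 302/3]
rounded: [55, 89, 101]

(1,1) stack=L1,L2; from [0,0,0]:
after L1 α=1/3: [32/3, 53, 26/3]
after L2 α=2/3: [1532/9, 377/3, 1532/9]
→ [170, 126, 170]

at x=2,y=2 over L1,L2,L3,L4:
+L1 (α=6/7) → [162, 1416/7, 324/7]
+L2 (α=0) → [162, 1416/7, 324/7]
+L3 (α=2/3) → [92, 2816/21, 962/7]
+L4 (α=1/4) → [431/4, 4391/28, 1061/7]
→ [108, 157, 152]

(2,0) stack=L1,L2,L3,L4; from [0,0,0]:
+L1 (α=1/3) → [50/3, 241/3, 11]
+L2 (α=1/2) → [181/3, 667/6, 33/2]
+L3 (α=2/7) → [1145/21, 3527/42, 409/14]
+L4 (α=1/2) → [3875/42, 4073/84, 2593/28]
→ [92, 48, 93]

query (1,2) [L1,L2,L3,L4,L5] — begin 0,0,0
+L1 (α=0) → [0, 0, 0]
+L2 (α=1/8) → [25/4, 99/8, 195/8]
+L3 (α=1/4) → [783/16, 1457/32, 889/32]
+L4 (α=6/7) → [5295/112, 21425/224, 24505/224]
+L5 (α=1/4) → [28877/448, 71667/896, 108011/896]
rounded: [64, 80, 121]

query (2,1) [L1,L2,L3,L4,L5,L6] — begin 0,0,0
after L1 α=1/3: [69, 109/3, 0]
after L2 α=0: [69, 109/3, 0]
after L3 α=1/6: [236/3, 415/9, 85/3]
after L4 α=1/4: [87, 439/12, 121/4]
after L5 α=1: [79, 221, 57]
after L6 α=3/4: [160, 959/4, 633/4]
→ [160, 240, 158]

query (0,2) [L1,L2,L3,L4,L5,L6] — begin 0,0,0
+L1 (α=1/2) → [79/2, 126, 73/2]
+L2 (α=1/3) → [55, 268/3, 302/3]
+L3 (α=1/2) → [281/2, 823/6, 451/3]
+L4 (α=3/4) → [1163/8, 1795/24, 2395/12]
+L5 (α=2/5) → [733/8, 2611/40, 743/4]
+L6 (α=2/7) → [855/8, 4259/56, 5435/28]
→ [107, 76, 194]

(1,2) stack=L1,L2,L3,L4,L5,L7; from [0,0,0]:
after L1 α=0: [0, 0, 0]
after L2 α=1/8: [25/4, 99/8, 195/8]
after L3 α=1/4: [783/16, 1457/32, 889/32]
after L4 α=6/7: [5295/112, 21425/224, 24505/224]
after L5 α=1/4: [28877/448, 71667/896, 108011/896]
after L7 α=3/4: [294989/1792, 735603/3584, 280043/3584]
= [165, 205, 78]


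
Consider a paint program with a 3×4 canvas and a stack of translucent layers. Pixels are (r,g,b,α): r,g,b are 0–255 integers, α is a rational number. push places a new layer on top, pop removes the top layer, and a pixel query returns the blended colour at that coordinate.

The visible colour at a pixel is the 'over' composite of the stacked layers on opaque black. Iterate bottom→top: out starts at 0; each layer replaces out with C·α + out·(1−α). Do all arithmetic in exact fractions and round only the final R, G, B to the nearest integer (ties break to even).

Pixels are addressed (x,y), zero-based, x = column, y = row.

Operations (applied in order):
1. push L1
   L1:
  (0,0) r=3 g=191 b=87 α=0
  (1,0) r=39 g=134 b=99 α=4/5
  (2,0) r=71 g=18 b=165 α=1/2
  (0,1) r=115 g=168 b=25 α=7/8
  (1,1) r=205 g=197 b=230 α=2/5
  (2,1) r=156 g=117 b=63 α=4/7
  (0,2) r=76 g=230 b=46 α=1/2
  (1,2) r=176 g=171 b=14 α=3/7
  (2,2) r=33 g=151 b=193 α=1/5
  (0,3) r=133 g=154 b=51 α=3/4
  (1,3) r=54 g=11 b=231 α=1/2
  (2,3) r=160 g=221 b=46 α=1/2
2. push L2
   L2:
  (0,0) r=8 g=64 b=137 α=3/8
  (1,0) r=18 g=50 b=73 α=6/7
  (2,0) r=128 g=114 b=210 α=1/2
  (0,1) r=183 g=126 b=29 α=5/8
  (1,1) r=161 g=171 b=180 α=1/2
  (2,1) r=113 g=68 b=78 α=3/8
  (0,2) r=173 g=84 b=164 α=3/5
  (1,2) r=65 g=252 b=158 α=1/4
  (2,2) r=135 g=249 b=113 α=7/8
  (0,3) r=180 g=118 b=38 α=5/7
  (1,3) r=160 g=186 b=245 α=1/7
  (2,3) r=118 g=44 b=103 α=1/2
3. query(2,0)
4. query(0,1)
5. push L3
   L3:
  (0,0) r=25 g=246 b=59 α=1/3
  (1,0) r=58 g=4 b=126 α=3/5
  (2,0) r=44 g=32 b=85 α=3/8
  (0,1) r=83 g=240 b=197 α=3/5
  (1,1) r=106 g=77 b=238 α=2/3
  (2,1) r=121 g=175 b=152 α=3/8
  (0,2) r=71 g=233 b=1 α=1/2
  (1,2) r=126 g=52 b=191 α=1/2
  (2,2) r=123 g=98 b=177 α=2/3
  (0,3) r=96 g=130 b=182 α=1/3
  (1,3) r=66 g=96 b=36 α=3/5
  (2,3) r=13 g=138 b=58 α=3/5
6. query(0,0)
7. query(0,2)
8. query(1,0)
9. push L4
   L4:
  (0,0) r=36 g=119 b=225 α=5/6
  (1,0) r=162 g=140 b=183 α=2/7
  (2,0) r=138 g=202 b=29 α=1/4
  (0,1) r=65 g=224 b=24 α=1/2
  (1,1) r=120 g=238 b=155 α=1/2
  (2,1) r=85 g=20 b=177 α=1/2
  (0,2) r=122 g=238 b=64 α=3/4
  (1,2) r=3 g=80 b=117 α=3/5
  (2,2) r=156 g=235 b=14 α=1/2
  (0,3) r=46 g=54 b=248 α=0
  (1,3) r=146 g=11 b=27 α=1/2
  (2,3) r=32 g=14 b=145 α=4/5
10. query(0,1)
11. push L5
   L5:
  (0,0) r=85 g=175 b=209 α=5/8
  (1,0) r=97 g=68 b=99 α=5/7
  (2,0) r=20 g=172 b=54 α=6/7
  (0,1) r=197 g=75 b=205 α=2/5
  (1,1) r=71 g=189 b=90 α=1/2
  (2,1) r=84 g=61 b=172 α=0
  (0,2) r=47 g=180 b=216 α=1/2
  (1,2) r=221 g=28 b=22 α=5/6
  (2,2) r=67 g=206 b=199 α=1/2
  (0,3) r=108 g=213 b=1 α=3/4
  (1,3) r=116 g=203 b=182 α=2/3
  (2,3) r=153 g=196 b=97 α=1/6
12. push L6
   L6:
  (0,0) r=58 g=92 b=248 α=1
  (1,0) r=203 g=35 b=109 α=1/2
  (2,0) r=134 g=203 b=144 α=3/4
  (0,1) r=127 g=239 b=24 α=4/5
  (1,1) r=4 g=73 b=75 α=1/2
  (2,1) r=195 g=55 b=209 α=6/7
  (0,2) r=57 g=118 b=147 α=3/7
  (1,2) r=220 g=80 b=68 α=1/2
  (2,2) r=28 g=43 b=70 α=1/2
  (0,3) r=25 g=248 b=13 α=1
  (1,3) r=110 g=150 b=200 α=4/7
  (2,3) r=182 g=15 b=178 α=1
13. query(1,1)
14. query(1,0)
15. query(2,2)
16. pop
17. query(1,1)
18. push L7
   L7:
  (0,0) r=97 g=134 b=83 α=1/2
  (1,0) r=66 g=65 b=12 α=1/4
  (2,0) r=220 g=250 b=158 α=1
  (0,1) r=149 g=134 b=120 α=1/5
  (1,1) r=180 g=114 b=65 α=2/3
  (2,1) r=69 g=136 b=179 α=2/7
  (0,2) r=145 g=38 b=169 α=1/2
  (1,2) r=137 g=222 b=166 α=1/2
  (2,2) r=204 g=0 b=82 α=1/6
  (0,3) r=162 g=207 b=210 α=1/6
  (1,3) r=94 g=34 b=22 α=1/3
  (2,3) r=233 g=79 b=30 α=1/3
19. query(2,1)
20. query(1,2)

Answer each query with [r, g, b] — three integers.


(2,0) stack=L1,L2; from [0,0,0]:
after L1 α=1/2: [71/2, 9, 165/2]
after L2 α=1/2: [327/4, 123/2, 585/4]
rounded: [82, 62, 146]

at x=0,y=1 over L1,L2:
after L1 α=7/8: [805/8, 147, 175/8]
after L2 α=5/8: [9735/64, 1071/8, 1685/64]
rounded: [152, 134, 26]

at x=0,y=0 over L1,L2,L3:
L1 α=0: [0, 0, 0]
L2 α=3/8: [3, 24, 411/8]
L3 α=1/3: [31/3, 98, 647/12]
→ [10, 98, 54]

query (0,2) [L1,L2,L3] — begin 0,0,0
after L1 α=1/2: [38, 115, 23]
after L2 α=3/5: [119, 482/5, 538/5]
after L3 α=1/2: [95, 1647/10, 543/10]
rounded: [95, 165, 54]

query (1,0) [L1,L2,L3] — begin 0,0,0
after L1 α=4/5: [156/5, 536/5, 396/5]
after L2 α=6/7: [696/35, 2036/35, 2586/35]
after L3 α=3/5: [7482/175, 4492/175, 18402/175]
rounded: [43, 26, 105]

query (0,1) [L1,L2,L3,L4] — begin 0,0,0
+L1 (α=7/8) → [805/8, 147, 175/8]
+L2 (α=5/8) → [9735/64, 1071/8, 1685/64]
+L3 (α=3/5) → [17703/160, 3951/20, 20597/160]
+L4 (α=1/2) → [28103/320, 8431/40, 24437/320]
→ [88, 211, 76]

(1,1) stack=L1,L2,L3,L4,L5,L6; from [0,0,0]:
+L1 (α=2/5) → [82, 394/5, 92]
+L2 (α=1/2) → [243/2, 1249/10, 136]
+L3 (α=2/3) → [667/6, 2789/30, 204]
+L4 (α=1/2) → [1387/12, 9929/60, 359/2]
+L5 (α=1/2) → [2239/24, 21269/120, 539/4]
+L6 (α=1/2) → [2335/48, 30029/240, 839/8]
rounded: [49, 125, 105]

query (1,0) [L1,L2,L3,L4,L5,L6] — begin 0,0,0
after L1 α=4/5: [156/5, 536/5, 396/5]
after L2 α=6/7: [696/35, 2036/35, 2586/35]
after L3 α=3/5: [7482/175, 4492/175, 18402/175]
after L4 α=2/7: [18822/245, 14292/245, 31212/245]
after L5 α=5/7: [156469/1715, 111884/1715, 183699/1715]
after L6 α=1/2: [252307/1715, 171909/3430, 185317/1715]
= [147, 50, 108]

at x=2,y=2 over L1,L2,L3,L4,L5,L6:
after L1 α=1/5: [33/5, 151/5, 193/5]
after L2 α=7/8: [2379/20, 4433/20, 1037/10]
after L3 α=2/3: [2433/20, 8353/60, 4577/30]
after L4 α=1/2: [5553/40, 22453/120, 4997/60]
after L5 α=1/2: [8233/80, 47173/240, 16937/120]
after L6 α=1/2: [10473/160, 57493/480, 25337/240]
→ [65, 120, 106]

(1,1) stack=L1,L2,L3,L4,L5; from [0,0,0]:
+L1 (α=2/5) → [82, 394/5, 92]
+L2 (α=1/2) → [243/2, 1249/10, 136]
+L3 (α=2/3) → [667/6, 2789/30, 204]
+L4 (α=1/2) → [1387/12, 9929/60, 359/2]
+L5 (α=1/2) → [2239/24, 21269/120, 539/4]
= [93, 177, 135]

(2,1) stack=L1,L2,L3,L4,L5,L7; from [0,0,0]:
+L1 (α=4/7) → [624/7, 468/7, 36]
+L2 (α=3/8) → [5493/56, 471/7, 207/4]
+L3 (α=3/8) → [47793/448, 3015/28, 2859/32]
+L4 (α=1/2) → [85873/896, 3575/56, 8523/64]
+L5 (α=0) → [85873/896, 3575/56, 8523/64]
+L7 (α=2/7) → [553013/6272, 33107/392, 9361/64]
→ [88, 84, 146]

(1,2) stack=L1,L2,L3,L4,L5,L7; from [0,0,0]:
after L1 α=3/7: [528/7, 513/7, 6]
after L2 α=1/4: [2039/28, 3303/28, 44]
after L3 α=1/2: [5567/56, 4759/56, 235/2]
after L4 α=3/5: [5819/140, 11479/140, 586/5]
after L5 α=5/6: [160519/840, 31079/840, 568/15]
after L7 α=1/2: [275599/1680, 217559/1680, 1529/15]
→ [164, 129, 102]


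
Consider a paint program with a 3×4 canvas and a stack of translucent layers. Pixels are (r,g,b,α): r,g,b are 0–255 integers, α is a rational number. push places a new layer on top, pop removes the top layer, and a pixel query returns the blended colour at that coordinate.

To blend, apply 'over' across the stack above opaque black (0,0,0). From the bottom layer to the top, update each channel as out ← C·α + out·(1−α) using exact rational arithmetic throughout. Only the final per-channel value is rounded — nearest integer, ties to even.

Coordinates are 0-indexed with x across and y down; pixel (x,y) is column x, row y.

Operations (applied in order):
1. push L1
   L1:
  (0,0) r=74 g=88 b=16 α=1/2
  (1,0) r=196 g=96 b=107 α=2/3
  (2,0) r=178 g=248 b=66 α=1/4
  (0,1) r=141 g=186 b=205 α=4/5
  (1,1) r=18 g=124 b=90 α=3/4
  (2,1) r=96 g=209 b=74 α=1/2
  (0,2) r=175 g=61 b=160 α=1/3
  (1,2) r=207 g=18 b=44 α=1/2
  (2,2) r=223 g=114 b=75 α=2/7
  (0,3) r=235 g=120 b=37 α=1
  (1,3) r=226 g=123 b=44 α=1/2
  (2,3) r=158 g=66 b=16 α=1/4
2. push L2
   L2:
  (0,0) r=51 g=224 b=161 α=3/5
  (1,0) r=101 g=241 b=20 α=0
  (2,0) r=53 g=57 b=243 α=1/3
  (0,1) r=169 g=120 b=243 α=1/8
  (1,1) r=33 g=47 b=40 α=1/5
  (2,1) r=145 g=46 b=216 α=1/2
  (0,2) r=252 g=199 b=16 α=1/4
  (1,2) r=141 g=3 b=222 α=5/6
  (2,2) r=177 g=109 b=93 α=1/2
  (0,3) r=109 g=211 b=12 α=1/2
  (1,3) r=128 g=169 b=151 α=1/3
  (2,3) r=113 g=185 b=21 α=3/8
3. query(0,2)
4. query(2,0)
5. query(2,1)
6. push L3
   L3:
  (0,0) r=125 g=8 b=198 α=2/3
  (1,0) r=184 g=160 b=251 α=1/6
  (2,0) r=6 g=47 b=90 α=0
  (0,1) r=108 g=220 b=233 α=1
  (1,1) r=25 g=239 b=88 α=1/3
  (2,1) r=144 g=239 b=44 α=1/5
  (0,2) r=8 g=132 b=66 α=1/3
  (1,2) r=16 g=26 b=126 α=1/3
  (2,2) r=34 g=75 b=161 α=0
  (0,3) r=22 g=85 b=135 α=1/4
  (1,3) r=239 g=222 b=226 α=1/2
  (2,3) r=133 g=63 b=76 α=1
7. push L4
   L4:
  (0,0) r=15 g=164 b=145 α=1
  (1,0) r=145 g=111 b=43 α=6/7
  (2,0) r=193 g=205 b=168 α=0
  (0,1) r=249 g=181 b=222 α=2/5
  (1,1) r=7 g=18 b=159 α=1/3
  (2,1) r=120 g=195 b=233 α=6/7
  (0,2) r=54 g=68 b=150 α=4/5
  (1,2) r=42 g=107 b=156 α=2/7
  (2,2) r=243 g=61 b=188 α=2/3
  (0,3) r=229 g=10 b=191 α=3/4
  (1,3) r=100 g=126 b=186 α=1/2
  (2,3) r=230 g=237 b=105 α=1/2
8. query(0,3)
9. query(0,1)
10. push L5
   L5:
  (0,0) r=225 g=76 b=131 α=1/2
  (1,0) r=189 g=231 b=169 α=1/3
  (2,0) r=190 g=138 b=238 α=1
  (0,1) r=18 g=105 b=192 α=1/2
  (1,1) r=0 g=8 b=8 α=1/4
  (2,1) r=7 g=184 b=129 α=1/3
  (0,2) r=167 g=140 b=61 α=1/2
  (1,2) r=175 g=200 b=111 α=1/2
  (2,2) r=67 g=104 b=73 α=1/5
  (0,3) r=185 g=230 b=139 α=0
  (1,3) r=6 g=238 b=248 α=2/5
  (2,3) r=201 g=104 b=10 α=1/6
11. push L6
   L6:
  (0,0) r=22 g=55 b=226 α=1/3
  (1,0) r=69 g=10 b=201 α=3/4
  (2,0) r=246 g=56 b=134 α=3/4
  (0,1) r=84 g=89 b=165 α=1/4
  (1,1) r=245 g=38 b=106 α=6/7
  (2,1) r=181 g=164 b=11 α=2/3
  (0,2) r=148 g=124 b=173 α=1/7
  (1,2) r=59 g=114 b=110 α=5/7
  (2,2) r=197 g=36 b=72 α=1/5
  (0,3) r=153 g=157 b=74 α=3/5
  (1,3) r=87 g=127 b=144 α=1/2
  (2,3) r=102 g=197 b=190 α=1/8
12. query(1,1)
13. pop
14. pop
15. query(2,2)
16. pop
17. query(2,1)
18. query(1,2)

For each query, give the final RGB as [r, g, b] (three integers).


(0,2) stack=L1,L2; from [0,0,0]:
+L1 (α=1/3) → [175/3, 61/3, 160/3]
+L2 (α=1/4) → [427/4, 65, 44]
= [107, 65, 44]

at x=2,y=0 over L1,L2:
+L1 (α=1/4) → [89/2, 62, 33/2]
+L2 (α=1/3) → [142/3, 181/3, 92]
→ [47, 60, 92]

(2,1) stack=L1,L2; from [0,0,0]:
+L1 (α=1/2) → [48, 209/2, 37]
+L2 (α=1/2) → [193/2, 301/4, 253/2]
→ [96, 75, 126]

query (0,3) [L1,L2,L3,L4] — begin 0,0,0
+L1 (α=1) → [235, 120, 37]
+L2 (α=1/2) → [172, 331/2, 49/2]
+L3 (α=1/4) → [269/2, 1163/8, 417/8]
+L4 (α=3/4) → [1643/8, 1403/32, 5001/32]
→ [205, 44, 156]

(0,1) stack=L1,L2,L3,L4; from [0,0,0]:
L1 α=4/5: [564/5, 744/5, 164]
L2 α=1/8: [4793/40, 726/5, 1391/8]
L3 α=1: [108, 220, 233]
L4 α=2/5: [822/5, 1022/5, 1143/5]
= [164, 204, 229]

at x=1,y=1 over L1,L2,L3,L4,L5,L6:
after L1 α=3/4: [27/2, 93, 135/2]
after L2 α=1/5: [87/5, 419/5, 62]
after L3 α=1/3: [299/15, 2033/15, 212/3]
after L4 α=1/3: [703/45, 4336/45, 901/9]
after L5 α=1/4: [703/60, 1114/15, 925/12]
after L6 α=6/7: [88903/420, 4534/105, 8557/84]
= [212, 43, 102]

at x=2,y=2 over L1,L2,L3,L4:
after L1 α=2/7: [446/7, 228/7, 150/7]
after L2 α=1/2: [1685/14, 991/14, 801/14]
after L3 α=0: [1685/14, 991/14, 801/14]
after L4 α=2/3: [8489/42, 2699/42, 6065/42]
= [202, 64, 144]

at x=2,y=1 over L1,L2,L3:
+L1 (α=1/2) → [48, 209/2, 37]
+L2 (α=1/2) → [193/2, 301/4, 253/2]
+L3 (α=1/5) → [106, 108, 110]
rounded: [106, 108, 110]

query (1,2) [L1,L2,L3] — begin 0,0,0
L1 α=1/2: [207/2, 9, 22]
L2 α=5/6: [539/4, 4, 566/3]
L3 α=1/3: [571/6, 34/3, 1510/9]
= [95, 11, 168]


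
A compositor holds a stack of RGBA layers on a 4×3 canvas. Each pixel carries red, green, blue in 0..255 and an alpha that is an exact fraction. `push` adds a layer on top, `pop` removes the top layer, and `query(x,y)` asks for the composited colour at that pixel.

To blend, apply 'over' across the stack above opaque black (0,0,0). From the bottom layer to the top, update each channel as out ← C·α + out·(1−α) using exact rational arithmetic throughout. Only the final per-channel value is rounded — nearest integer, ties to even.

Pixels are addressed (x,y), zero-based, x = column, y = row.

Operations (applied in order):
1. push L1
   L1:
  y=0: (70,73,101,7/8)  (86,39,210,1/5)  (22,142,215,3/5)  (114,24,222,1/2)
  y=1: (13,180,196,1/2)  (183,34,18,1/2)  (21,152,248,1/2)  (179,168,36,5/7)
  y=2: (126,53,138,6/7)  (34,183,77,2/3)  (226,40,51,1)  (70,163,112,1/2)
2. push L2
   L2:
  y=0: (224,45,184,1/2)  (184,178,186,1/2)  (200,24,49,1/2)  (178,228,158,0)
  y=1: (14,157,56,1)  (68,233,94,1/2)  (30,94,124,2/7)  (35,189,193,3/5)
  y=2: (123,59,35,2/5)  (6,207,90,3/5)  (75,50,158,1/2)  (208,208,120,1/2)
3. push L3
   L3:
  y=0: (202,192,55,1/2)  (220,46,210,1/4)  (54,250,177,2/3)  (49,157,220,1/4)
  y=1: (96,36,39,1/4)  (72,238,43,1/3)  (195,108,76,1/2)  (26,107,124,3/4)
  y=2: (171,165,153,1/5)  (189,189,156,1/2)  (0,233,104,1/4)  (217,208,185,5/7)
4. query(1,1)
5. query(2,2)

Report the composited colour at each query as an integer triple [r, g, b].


(1,1) stack=L1,L2,L3; from [0,0,0]:
L1 α=1/2: [183/2, 17, 9]
L2 α=1/2: [319/4, 125, 103/2]
L3 α=1/3: [463/6, 488/3, 146/3]
rounded: [77, 163, 49]

at x=2,y=2 over L1,L2,L3:
after L1 α=1: [226, 40, 51]
after L2 α=1/2: [301/2, 45, 209/2]
after L3 α=1/4: [903/8, 92, 835/8]
rounded: [113, 92, 104]
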